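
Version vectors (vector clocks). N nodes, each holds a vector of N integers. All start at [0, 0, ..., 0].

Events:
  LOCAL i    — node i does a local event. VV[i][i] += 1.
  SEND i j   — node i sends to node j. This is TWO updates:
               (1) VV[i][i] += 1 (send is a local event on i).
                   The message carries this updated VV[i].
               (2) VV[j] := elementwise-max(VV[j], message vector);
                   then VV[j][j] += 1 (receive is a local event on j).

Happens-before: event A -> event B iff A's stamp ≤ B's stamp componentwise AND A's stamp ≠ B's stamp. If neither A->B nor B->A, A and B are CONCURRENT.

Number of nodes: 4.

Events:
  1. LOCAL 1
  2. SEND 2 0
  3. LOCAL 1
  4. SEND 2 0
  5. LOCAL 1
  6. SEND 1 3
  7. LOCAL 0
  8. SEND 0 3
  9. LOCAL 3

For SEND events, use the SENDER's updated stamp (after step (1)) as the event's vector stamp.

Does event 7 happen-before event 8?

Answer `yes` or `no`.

Initial: VV[0]=[0, 0, 0, 0]
Initial: VV[1]=[0, 0, 0, 0]
Initial: VV[2]=[0, 0, 0, 0]
Initial: VV[3]=[0, 0, 0, 0]
Event 1: LOCAL 1: VV[1][1]++ -> VV[1]=[0, 1, 0, 0]
Event 2: SEND 2->0: VV[2][2]++ -> VV[2]=[0, 0, 1, 0], msg_vec=[0, 0, 1, 0]; VV[0]=max(VV[0],msg_vec) then VV[0][0]++ -> VV[0]=[1, 0, 1, 0]
Event 3: LOCAL 1: VV[1][1]++ -> VV[1]=[0, 2, 0, 0]
Event 4: SEND 2->0: VV[2][2]++ -> VV[2]=[0, 0, 2, 0], msg_vec=[0, 0, 2, 0]; VV[0]=max(VV[0],msg_vec) then VV[0][0]++ -> VV[0]=[2, 0, 2, 0]
Event 5: LOCAL 1: VV[1][1]++ -> VV[1]=[0, 3, 0, 0]
Event 6: SEND 1->3: VV[1][1]++ -> VV[1]=[0, 4, 0, 0], msg_vec=[0, 4, 0, 0]; VV[3]=max(VV[3],msg_vec) then VV[3][3]++ -> VV[3]=[0, 4, 0, 1]
Event 7: LOCAL 0: VV[0][0]++ -> VV[0]=[3, 0, 2, 0]
Event 8: SEND 0->3: VV[0][0]++ -> VV[0]=[4, 0, 2, 0], msg_vec=[4, 0, 2, 0]; VV[3]=max(VV[3],msg_vec) then VV[3][3]++ -> VV[3]=[4, 4, 2, 2]
Event 9: LOCAL 3: VV[3][3]++ -> VV[3]=[4, 4, 2, 3]
Event 7 stamp: [3, 0, 2, 0]
Event 8 stamp: [4, 0, 2, 0]
[3, 0, 2, 0] <= [4, 0, 2, 0]? True. Equal? False. Happens-before: True

Answer: yes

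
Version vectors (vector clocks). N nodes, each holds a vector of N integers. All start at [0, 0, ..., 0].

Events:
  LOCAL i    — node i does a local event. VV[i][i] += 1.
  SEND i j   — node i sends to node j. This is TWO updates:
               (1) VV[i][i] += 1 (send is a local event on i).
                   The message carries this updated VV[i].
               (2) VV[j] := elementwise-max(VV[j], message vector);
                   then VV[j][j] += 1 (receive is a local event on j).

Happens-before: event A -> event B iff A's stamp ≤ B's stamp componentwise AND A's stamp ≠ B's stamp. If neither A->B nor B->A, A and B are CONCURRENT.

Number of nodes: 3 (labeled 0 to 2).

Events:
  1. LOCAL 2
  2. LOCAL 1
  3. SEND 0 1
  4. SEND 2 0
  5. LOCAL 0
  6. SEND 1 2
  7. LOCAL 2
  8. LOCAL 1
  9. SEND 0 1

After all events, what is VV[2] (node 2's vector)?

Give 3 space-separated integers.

Initial: VV[0]=[0, 0, 0]
Initial: VV[1]=[0, 0, 0]
Initial: VV[2]=[0, 0, 0]
Event 1: LOCAL 2: VV[2][2]++ -> VV[2]=[0, 0, 1]
Event 2: LOCAL 1: VV[1][1]++ -> VV[1]=[0, 1, 0]
Event 3: SEND 0->1: VV[0][0]++ -> VV[0]=[1, 0, 0], msg_vec=[1, 0, 0]; VV[1]=max(VV[1],msg_vec) then VV[1][1]++ -> VV[1]=[1, 2, 0]
Event 4: SEND 2->0: VV[2][2]++ -> VV[2]=[0, 0, 2], msg_vec=[0, 0, 2]; VV[0]=max(VV[0],msg_vec) then VV[0][0]++ -> VV[0]=[2, 0, 2]
Event 5: LOCAL 0: VV[0][0]++ -> VV[0]=[3, 0, 2]
Event 6: SEND 1->2: VV[1][1]++ -> VV[1]=[1, 3, 0], msg_vec=[1, 3, 0]; VV[2]=max(VV[2],msg_vec) then VV[2][2]++ -> VV[2]=[1, 3, 3]
Event 7: LOCAL 2: VV[2][2]++ -> VV[2]=[1, 3, 4]
Event 8: LOCAL 1: VV[1][1]++ -> VV[1]=[1, 4, 0]
Event 9: SEND 0->1: VV[0][0]++ -> VV[0]=[4, 0, 2], msg_vec=[4, 0, 2]; VV[1]=max(VV[1],msg_vec) then VV[1][1]++ -> VV[1]=[4, 5, 2]
Final vectors: VV[0]=[4, 0, 2]; VV[1]=[4, 5, 2]; VV[2]=[1, 3, 4]

Answer: 1 3 4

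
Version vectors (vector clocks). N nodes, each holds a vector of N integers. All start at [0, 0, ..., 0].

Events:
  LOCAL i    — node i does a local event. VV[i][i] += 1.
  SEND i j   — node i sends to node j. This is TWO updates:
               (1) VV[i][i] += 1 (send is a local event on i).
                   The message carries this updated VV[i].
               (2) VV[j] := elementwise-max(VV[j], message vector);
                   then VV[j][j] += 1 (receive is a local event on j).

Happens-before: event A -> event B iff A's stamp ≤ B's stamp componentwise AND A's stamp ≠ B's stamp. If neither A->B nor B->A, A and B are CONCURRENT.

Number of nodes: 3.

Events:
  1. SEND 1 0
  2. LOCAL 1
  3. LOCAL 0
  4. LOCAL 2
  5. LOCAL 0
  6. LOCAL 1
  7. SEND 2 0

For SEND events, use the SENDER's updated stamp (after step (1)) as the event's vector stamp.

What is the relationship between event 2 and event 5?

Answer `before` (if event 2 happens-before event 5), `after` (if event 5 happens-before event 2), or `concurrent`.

Initial: VV[0]=[0, 0, 0]
Initial: VV[1]=[0, 0, 0]
Initial: VV[2]=[0, 0, 0]
Event 1: SEND 1->0: VV[1][1]++ -> VV[1]=[0, 1, 0], msg_vec=[0, 1, 0]; VV[0]=max(VV[0],msg_vec) then VV[0][0]++ -> VV[0]=[1, 1, 0]
Event 2: LOCAL 1: VV[1][1]++ -> VV[1]=[0, 2, 0]
Event 3: LOCAL 0: VV[0][0]++ -> VV[0]=[2, 1, 0]
Event 4: LOCAL 2: VV[2][2]++ -> VV[2]=[0, 0, 1]
Event 5: LOCAL 0: VV[0][0]++ -> VV[0]=[3, 1, 0]
Event 6: LOCAL 1: VV[1][1]++ -> VV[1]=[0, 3, 0]
Event 7: SEND 2->0: VV[2][2]++ -> VV[2]=[0, 0, 2], msg_vec=[0, 0, 2]; VV[0]=max(VV[0],msg_vec) then VV[0][0]++ -> VV[0]=[4, 1, 2]
Event 2 stamp: [0, 2, 0]
Event 5 stamp: [3, 1, 0]
[0, 2, 0] <= [3, 1, 0]? False
[3, 1, 0] <= [0, 2, 0]? False
Relation: concurrent

Answer: concurrent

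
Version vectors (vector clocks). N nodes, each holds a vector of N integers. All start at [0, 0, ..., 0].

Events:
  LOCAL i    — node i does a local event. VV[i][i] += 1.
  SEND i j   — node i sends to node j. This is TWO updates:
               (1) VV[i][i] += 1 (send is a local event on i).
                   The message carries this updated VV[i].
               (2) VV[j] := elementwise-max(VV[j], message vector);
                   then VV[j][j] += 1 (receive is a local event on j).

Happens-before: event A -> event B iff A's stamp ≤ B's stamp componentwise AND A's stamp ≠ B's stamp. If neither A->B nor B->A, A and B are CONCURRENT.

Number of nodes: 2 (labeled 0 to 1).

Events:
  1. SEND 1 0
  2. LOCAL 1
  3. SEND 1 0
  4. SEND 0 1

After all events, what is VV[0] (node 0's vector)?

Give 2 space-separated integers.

Answer: 3 3

Derivation:
Initial: VV[0]=[0, 0]
Initial: VV[1]=[0, 0]
Event 1: SEND 1->0: VV[1][1]++ -> VV[1]=[0, 1], msg_vec=[0, 1]; VV[0]=max(VV[0],msg_vec) then VV[0][0]++ -> VV[0]=[1, 1]
Event 2: LOCAL 1: VV[1][1]++ -> VV[1]=[0, 2]
Event 3: SEND 1->0: VV[1][1]++ -> VV[1]=[0, 3], msg_vec=[0, 3]; VV[0]=max(VV[0],msg_vec) then VV[0][0]++ -> VV[0]=[2, 3]
Event 4: SEND 0->1: VV[0][0]++ -> VV[0]=[3, 3], msg_vec=[3, 3]; VV[1]=max(VV[1],msg_vec) then VV[1][1]++ -> VV[1]=[3, 4]
Final vectors: VV[0]=[3, 3]; VV[1]=[3, 4]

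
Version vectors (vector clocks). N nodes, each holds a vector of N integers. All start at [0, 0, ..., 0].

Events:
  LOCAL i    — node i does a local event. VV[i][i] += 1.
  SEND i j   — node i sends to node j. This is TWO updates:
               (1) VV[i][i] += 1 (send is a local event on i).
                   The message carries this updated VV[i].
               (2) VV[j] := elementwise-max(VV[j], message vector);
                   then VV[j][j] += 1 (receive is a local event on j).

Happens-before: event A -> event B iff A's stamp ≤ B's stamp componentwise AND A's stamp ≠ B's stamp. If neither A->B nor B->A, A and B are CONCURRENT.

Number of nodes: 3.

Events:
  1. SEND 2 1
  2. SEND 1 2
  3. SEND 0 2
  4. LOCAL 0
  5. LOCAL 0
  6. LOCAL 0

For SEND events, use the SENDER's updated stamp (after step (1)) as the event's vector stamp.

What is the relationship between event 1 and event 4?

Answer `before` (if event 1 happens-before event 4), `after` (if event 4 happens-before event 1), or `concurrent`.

Answer: concurrent

Derivation:
Initial: VV[0]=[0, 0, 0]
Initial: VV[1]=[0, 0, 0]
Initial: VV[2]=[0, 0, 0]
Event 1: SEND 2->1: VV[2][2]++ -> VV[2]=[0, 0, 1], msg_vec=[0, 0, 1]; VV[1]=max(VV[1],msg_vec) then VV[1][1]++ -> VV[1]=[0, 1, 1]
Event 2: SEND 1->2: VV[1][1]++ -> VV[1]=[0, 2, 1], msg_vec=[0, 2, 1]; VV[2]=max(VV[2],msg_vec) then VV[2][2]++ -> VV[2]=[0, 2, 2]
Event 3: SEND 0->2: VV[0][0]++ -> VV[0]=[1, 0, 0], msg_vec=[1, 0, 0]; VV[2]=max(VV[2],msg_vec) then VV[2][2]++ -> VV[2]=[1, 2, 3]
Event 4: LOCAL 0: VV[0][0]++ -> VV[0]=[2, 0, 0]
Event 5: LOCAL 0: VV[0][0]++ -> VV[0]=[3, 0, 0]
Event 6: LOCAL 0: VV[0][0]++ -> VV[0]=[4, 0, 0]
Event 1 stamp: [0, 0, 1]
Event 4 stamp: [2, 0, 0]
[0, 0, 1] <= [2, 0, 0]? False
[2, 0, 0] <= [0, 0, 1]? False
Relation: concurrent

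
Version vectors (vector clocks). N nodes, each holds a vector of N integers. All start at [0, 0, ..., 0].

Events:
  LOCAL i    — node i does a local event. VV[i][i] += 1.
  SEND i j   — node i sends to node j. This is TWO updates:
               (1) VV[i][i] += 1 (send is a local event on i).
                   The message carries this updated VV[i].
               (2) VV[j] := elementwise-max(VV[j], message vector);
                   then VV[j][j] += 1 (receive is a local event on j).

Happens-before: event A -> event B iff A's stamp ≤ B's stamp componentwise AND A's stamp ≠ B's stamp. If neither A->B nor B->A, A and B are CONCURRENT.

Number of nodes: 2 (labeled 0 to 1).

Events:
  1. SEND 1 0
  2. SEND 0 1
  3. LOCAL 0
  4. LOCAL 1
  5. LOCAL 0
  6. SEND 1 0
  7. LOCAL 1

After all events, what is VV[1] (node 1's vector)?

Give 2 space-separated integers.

Answer: 2 5

Derivation:
Initial: VV[0]=[0, 0]
Initial: VV[1]=[0, 0]
Event 1: SEND 1->0: VV[1][1]++ -> VV[1]=[0, 1], msg_vec=[0, 1]; VV[0]=max(VV[0],msg_vec) then VV[0][0]++ -> VV[0]=[1, 1]
Event 2: SEND 0->1: VV[0][0]++ -> VV[0]=[2, 1], msg_vec=[2, 1]; VV[1]=max(VV[1],msg_vec) then VV[1][1]++ -> VV[1]=[2, 2]
Event 3: LOCAL 0: VV[0][0]++ -> VV[0]=[3, 1]
Event 4: LOCAL 1: VV[1][1]++ -> VV[1]=[2, 3]
Event 5: LOCAL 0: VV[0][0]++ -> VV[0]=[4, 1]
Event 6: SEND 1->0: VV[1][1]++ -> VV[1]=[2, 4], msg_vec=[2, 4]; VV[0]=max(VV[0],msg_vec) then VV[0][0]++ -> VV[0]=[5, 4]
Event 7: LOCAL 1: VV[1][1]++ -> VV[1]=[2, 5]
Final vectors: VV[0]=[5, 4]; VV[1]=[2, 5]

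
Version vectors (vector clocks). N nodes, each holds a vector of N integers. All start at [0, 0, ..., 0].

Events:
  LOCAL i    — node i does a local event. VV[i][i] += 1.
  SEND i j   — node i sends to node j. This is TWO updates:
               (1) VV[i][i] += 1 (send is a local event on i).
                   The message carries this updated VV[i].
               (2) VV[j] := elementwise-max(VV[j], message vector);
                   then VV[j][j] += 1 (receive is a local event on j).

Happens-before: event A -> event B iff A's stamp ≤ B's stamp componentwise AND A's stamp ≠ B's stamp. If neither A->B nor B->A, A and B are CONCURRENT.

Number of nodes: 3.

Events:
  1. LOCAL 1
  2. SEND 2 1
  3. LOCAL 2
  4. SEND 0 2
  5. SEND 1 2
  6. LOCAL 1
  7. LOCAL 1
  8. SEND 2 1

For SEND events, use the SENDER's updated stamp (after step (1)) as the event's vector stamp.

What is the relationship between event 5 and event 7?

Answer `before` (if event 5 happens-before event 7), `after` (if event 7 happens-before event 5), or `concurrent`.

Initial: VV[0]=[0, 0, 0]
Initial: VV[1]=[0, 0, 0]
Initial: VV[2]=[0, 0, 0]
Event 1: LOCAL 1: VV[1][1]++ -> VV[1]=[0, 1, 0]
Event 2: SEND 2->1: VV[2][2]++ -> VV[2]=[0, 0, 1], msg_vec=[0, 0, 1]; VV[1]=max(VV[1],msg_vec) then VV[1][1]++ -> VV[1]=[0, 2, 1]
Event 3: LOCAL 2: VV[2][2]++ -> VV[2]=[0, 0, 2]
Event 4: SEND 0->2: VV[0][0]++ -> VV[0]=[1, 0, 0], msg_vec=[1, 0, 0]; VV[2]=max(VV[2],msg_vec) then VV[2][2]++ -> VV[2]=[1, 0, 3]
Event 5: SEND 1->2: VV[1][1]++ -> VV[1]=[0, 3, 1], msg_vec=[0, 3, 1]; VV[2]=max(VV[2],msg_vec) then VV[2][2]++ -> VV[2]=[1, 3, 4]
Event 6: LOCAL 1: VV[1][1]++ -> VV[1]=[0, 4, 1]
Event 7: LOCAL 1: VV[1][1]++ -> VV[1]=[0, 5, 1]
Event 8: SEND 2->1: VV[2][2]++ -> VV[2]=[1, 3, 5], msg_vec=[1, 3, 5]; VV[1]=max(VV[1],msg_vec) then VV[1][1]++ -> VV[1]=[1, 6, 5]
Event 5 stamp: [0, 3, 1]
Event 7 stamp: [0, 5, 1]
[0, 3, 1] <= [0, 5, 1]? True
[0, 5, 1] <= [0, 3, 1]? False
Relation: before

Answer: before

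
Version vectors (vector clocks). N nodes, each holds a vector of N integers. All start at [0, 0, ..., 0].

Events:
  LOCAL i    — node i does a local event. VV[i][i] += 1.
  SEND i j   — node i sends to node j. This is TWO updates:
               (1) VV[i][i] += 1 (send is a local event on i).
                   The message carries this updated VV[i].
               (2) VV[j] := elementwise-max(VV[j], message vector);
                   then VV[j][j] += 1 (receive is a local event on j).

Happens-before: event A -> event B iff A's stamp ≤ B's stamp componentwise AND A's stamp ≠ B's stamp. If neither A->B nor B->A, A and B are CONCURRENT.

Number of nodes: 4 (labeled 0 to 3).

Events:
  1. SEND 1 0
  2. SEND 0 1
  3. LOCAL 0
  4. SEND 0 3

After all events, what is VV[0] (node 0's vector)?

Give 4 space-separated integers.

Answer: 4 1 0 0

Derivation:
Initial: VV[0]=[0, 0, 0, 0]
Initial: VV[1]=[0, 0, 0, 0]
Initial: VV[2]=[0, 0, 0, 0]
Initial: VV[3]=[0, 0, 0, 0]
Event 1: SEND 1->0: VV[1][1]++ -> VV[1]=[0, 1, 0, 0], msg_vec=[0, 1, 0, 0]; VV[0]=max(VV[0],msg_vec) then VV[0][0]++ -> VV[0]=[1, 1, 0, 0]
Event 2: SEND 0->1: VV[0][0]++ -> VV[0]=[2, 1, 0, 0], msg_vec=[2, 1, 0, 0]; VV[1]=max(VV[1],msg_vec) then VV[1][1]++ -> VV[1]=[2, 2, 0, 0]
Event 3: LOCAL 0: VV[0][0]++ -> VV[0]=[3, 1, 0, 0]
Event 4: SEND 0->3: VV[0][0]++ -> VV[0]=[4, 1, 0, 0], msg_vec=[4, 1, 0, 0]; VV[3]=max(VV[3],msg_vec) then VV[3][3]++ -> VV[3]=[4, 1, 0, 1]
Final vectors: VV[0]=[4, 1, 0, 0]; VV[1]=[2, 2, 0, 0]; VV[2]=[0, 0, 0, 0]; VV[3]=[4, 1, 0, 1]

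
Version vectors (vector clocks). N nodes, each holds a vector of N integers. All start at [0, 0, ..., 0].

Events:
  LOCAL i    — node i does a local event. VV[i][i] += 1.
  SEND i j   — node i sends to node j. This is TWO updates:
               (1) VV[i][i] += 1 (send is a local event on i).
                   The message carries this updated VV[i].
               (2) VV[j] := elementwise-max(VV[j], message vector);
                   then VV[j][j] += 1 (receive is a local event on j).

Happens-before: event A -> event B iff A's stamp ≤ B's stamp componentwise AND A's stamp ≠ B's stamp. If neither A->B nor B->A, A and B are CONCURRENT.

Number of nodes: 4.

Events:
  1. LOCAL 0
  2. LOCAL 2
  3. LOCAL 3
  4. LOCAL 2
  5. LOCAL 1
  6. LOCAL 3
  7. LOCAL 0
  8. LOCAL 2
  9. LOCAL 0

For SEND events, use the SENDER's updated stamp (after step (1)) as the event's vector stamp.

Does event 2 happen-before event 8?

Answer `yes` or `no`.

Answer: yes

Derivation:
Initial: VV[0]=[0, 0, 0, 0]
Initial: VV[1]=[0, 0, 0, 0]
Initial: VV[2]=[0, 0, 0, 0]
Initial: VV[3]=[0, 0, 0, 0]
Event 1: LOCAL 0: VV[0][0]++ -> VV[0]=[1, 0, 0, 0]
Event 2: LOCAL 2: VV[2][2]++ -> VV[2]=[0, 0, 1, 0]
Event 3: LOCAL 3: VV[3][3]++ -> VV[3]=[0, 0, 0, 1]
Event 4: LOCAL 2: VV[2][2]++ -> VV[2]=[0, 0, 2, 0]
Event 5: LOCAL 1: VV[1][1]++ -> VV[1]=[0, 1, 0, 0]
Event 6: LOCAL 3: VV[3][3]++ -> VV[3]=[0, 0, 0, 2]
Event 7: LOCAL 0: VV[0][0]++ -> VV[0]=[2, 0, 0, 0]
Event 8: LOCAL 2: VV[2][2]++ -> VV[2]=[0, 0, 3, 0]
Event 9: LOCAL 0: VV[0][0]++ -> VV[0]=[3, 0, 0, 0]
Event 2 stamp: [0, 0, 1, 0]
Event 8 stamp: [0, 0, 3, 0]
[0, 0, 1, 0] <= [0, 0, 3, 0]? True. Equal? False. Happens-before: True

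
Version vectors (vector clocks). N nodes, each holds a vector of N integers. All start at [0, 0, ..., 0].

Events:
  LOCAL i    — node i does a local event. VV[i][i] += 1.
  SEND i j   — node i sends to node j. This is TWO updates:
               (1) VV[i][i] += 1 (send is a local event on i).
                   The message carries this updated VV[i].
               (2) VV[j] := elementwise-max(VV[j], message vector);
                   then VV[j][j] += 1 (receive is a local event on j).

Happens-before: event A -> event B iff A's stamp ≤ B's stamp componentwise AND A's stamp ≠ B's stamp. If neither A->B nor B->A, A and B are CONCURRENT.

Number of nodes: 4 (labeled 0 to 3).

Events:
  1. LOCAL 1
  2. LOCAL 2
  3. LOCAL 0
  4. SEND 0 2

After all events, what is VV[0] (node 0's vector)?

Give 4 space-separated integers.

Answer: 2 0 0 0

Derivation:
Initial: VV[0]=[0, 0, 0, 0]
Initial: VV[1]=[0, 0, 0, 0]
Initial: VV[2]=[0, 0, 0, 0]
Initial: VV[3]=[0, 0, 0, 0]
Event 1: LOCAL 1: VV[1][1]++ -> VV[1]=[0, 1, 0, 0]
Event 2: LOCAL 2: VV[2][2]++ -> VV[2]=[0, 0, 1, 0]
Event 3: LOCAL 0: VV[0][0]++ -> VV[0]=[1, 0, 0, 0]
Event 4: SEND 0->2: VV[0][0]++ -> VV[0]=[2, 0, 0, 0], msg_vec=[2, 0, 0, 0]; VV[2]=max(VV[2],msg_vec) then VV[2][2]++ -> VV[2]=[2, 0, 2, 0]
Final vectors: VV[0]=[2, 0, 0, 0]; VV[1]=[0, 1, 0, 0]; VV[2]=[2, 0, 2, 0]; VV[3]=[0, 0, 0, 0]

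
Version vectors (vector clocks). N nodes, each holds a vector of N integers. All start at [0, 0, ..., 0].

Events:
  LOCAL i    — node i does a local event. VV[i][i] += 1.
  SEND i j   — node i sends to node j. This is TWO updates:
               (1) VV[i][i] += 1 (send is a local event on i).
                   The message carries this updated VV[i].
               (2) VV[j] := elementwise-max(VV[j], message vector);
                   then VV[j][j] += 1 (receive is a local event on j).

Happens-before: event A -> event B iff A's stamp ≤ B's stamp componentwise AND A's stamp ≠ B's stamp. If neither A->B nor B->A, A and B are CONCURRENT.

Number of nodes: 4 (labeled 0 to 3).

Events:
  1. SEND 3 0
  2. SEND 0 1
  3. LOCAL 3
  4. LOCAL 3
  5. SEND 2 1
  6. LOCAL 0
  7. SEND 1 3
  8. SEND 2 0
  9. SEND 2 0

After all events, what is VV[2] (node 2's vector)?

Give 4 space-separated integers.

Initial: VV[0]=[0, 0, 0, 0]
Initial: VV[1]=[0, 0, 0, 0]
Initial: VV[2]=[0, 0, 0, 0]
Initial: VV[3]=[0, 0, 0, 0]
Event 1: SEND 3->0: VV[3][3]++ -> VV[3]=[0, 0, 0, 1], msg_vec=[0, 0, 0, 1]; VV[0]=max(VV[0],msg_vec) then VV[0][0]++ -> VV[0]=[1, 0, 0, 1]
Event 2: SEND 0->1: VV[0][0]++ -> VV[0]=[2, 0, 0, 1], msg_vec=[2, 0, 0, 1]; VV[1]=max(VV[1],msg_vec) then VV[1][1]++ -> VV[1]=[2, 1, 0, 1]
Event 3: LOCAL 3: VV[3][3]++ -> VV[3]=[0, 0, 0, 2]
Event 4: LOCAL 3: VV[3][3]++ -> VV[3]=[0, 0, 0, 3]
Event 5: SEND 2->1: VV[2][2]++ -> VV[2]=[0, 0, 1, 0], msg_vec=[0, 0, 1, 0]; VV[1]=max(VV[1],msg_vec) then VV[1][1]++ -> VV[1]=[2, 2, 1, 1]
Event 6: LOCAL 0: VV[0][0]++ -> VV[0]=[3, 0, 0, 1]
Event 7: SEND 1->3: VV[1][1]++ -> VV[1]=[2, 3, 1, 1], msg_vec=[2, 3, 1, 1]; VV[3]=max(VV[3],msg_vec) then VV[3][3]++ -> VV[3]=[2, 3, 1, 4]
Event 8: SEND 2->0: VV[2][2]++ -> VV[2]=[0, 0, 2, 0], msg_vec=[0, 0, 2, 0]; VV[0]=max(VV[0],msg_vec) then VV[0][0]++ -> VV[0]=[4, 0, 2, 1]
Event 9: SEND 2->0: VV[2][2]++ -> VV[2]=[0, 0, 3, 0], msg_vec=[0, 0, 3, 0]; VV[0]=max(VV[0],msg_vec) then VV[0][0]++ -> VV[0]=[5, 0, 3, 1]
Final vectors: VV[0]=[5, 0, 3, 1]; VV[1]=[2, 3, 1, 1]; VV[2]=[0, 0, 3, 0]; VV[3]=[2, 3, 1, 4]

Answer: 0 0 3 0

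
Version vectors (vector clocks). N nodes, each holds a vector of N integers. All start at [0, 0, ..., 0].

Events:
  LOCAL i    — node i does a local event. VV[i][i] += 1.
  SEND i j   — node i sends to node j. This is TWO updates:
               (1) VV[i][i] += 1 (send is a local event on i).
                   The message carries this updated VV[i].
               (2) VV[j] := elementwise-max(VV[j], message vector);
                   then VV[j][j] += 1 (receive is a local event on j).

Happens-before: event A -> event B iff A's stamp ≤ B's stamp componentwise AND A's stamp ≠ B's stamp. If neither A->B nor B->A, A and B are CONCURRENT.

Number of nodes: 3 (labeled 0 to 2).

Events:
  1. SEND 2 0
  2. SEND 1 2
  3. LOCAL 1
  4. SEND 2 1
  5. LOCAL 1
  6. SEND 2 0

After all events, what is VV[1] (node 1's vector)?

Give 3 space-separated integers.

Initial: VV[0]=[0, 0, 0]
Initial: VV[1]=[0, 0, 0]
Initial: VV[2]=[0, 0, 0]
Event 1: SEND 2->0: VV[2][2]++ -> VV[2]=[0, 0, 1], msg_vec=[0, 0, 1]; VV[0]=max(VV[0],msg_vec) then VV[0][0]++ -> VV[0]=[1, 0, 1]
Event 2: SEND 1->2: VV[1][1]++ -> VV[1]=[0, 1, 0], msg_vec=[0, 1, 0]; VV[2]=max(VV[2],msg_vec) then VV[2][2]++ -> VV[2]=[0, 1, 2]
Event 3: LOCAL 1: VV[1][1]++ -> VV[1]=[0, 2, 0]
Event 4: SEND 2->1: VV[2][2]++ -> VV[2]=[0, 1, 3], msg_vec=[0, 1, 3]; VV[1]=max(VV[1],msg_vec) then VV[1][1]++ -> VV[1]=[0, 3, 3]
Event 5: LOCAL 1: VV[1][1]++ -> VV[1]=[0, 4, 3]
Event 6: SEND 2->0: VV[2][2]++ -> VV[2]=[0, 1, 4], msg_vec=[0, 1, 4]; VV[0]=max(VV[0],msg_vec) then VV[0][0]++ -> VV[0]=[2, 1, 4]
Final vectors: VV[0]=[2, 1, 4]; VV[1]=[0, 4, 3]; VV[2]=[0, 1, 4]

Answer: 0 4 3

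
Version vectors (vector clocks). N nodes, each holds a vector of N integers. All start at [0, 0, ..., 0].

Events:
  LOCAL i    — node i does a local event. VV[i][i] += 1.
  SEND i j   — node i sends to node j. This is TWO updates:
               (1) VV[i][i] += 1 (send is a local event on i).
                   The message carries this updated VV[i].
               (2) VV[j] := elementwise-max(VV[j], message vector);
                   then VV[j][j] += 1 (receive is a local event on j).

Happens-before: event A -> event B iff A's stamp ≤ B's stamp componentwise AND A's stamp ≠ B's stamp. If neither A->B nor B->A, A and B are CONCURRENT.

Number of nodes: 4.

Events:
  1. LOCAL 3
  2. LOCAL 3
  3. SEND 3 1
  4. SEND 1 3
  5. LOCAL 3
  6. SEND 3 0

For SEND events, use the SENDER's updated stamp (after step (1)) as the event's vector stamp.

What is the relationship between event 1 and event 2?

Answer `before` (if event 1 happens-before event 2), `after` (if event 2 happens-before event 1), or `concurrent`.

Answer: before

Derivation:
Initial: VV[0]=[0, 0, 0, 0]
Initial: VV[1]=[0, 0, 0, 0]
Initial: VV[2]=[0, 0, 0, 0]
Initial: VV[3]=[0, 0, 0, 0]
Event 1: LOCAL 3: VV[3][3]++ -> VV[3]=[0, 0, 0, 1]
Event 2: LOCAL 3: VV[3][3]++ -> VV[3]=[0, 0, 0, 2]
Event 3: SEND 3->1: VV[3][3]++ -> VV[3]=[0, 0, 0, 3], msg_vec=[0, 0, 0, 3]; VV[1]=max(VV[1],msg_vec) then VV[1][1]++ -> VV[1]=[0, 1, 0, 3]
Event 4: SEND 1->3: VV[1][1]++ -> VV[1]=[0, 2, 0, 3], msg_vec=[0, 2, 0, 3]; VV[3]=max(VV[3],msg_vec) then VV[3][3]++ -> VV[3]=[0, 2, 0, 4]
Event 5: LOCAL 3: VV[3][3]++ -> VV[3]=[0, 2, 0, 5]
Event 6: SEND 3->0: VV[3][3]++ -> VV[3]=[0, 2, 0, 6], msg_vec=[0, 2, 0, 6]; VV[0]=max(VV[0],msg_vec) then VV[0][0]++ -> VV[0]=[1, 2, 0, 6]
Event 1 stamp: [0, 0, 0, 1]
Event 2 stamp: [0, 0, 0, 2]
[0, 0, 0, 1] <= [0, 0, 0, 2]? True
[0, 0, 0, 2] <= [0, 0, 0, 1]? False
Relation: before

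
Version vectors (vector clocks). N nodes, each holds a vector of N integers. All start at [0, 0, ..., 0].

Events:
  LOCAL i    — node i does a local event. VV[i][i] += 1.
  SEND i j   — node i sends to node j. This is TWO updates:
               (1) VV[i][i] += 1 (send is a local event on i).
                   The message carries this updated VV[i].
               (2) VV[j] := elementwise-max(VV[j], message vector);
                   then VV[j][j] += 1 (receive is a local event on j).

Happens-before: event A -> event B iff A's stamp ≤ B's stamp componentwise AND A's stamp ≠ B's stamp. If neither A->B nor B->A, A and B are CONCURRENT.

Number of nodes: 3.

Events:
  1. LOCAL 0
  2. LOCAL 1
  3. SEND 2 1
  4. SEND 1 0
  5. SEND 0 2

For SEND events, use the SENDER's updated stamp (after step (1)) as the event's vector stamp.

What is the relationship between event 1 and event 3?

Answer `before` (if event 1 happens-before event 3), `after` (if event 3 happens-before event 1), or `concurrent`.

Answer: concurrent

Derivation:
Initial: VV[0]=[0, 0, 0]
Initial: VV[1]=[0, 0, 0]
Initial: VV[2]=[0, 0, 0]
Event 1: LOCAL 0: VV[0][0]++ -> VV[0]=[1, 0, 0]
Event 2: LOCAL 1: VV[1][1]++ -> VV[1]=[0, 1, 0]
Event 3: SEND 2->1: VV[2][2]++ -> VV[2]=[0, 0, 1], msg_vec=[0, 0, 1]; VV[1]=max(VV[1],msg_vec) then VV[1][1]++ -> VV[1]=[0, 2, 1]
Event 4: SEND 1->0: VV[1][1]++ -> VV[1]=[0, 3, 1], msg_vec=[0, 3, 1]; VV[0]=max(VV[0],msg_vec) then VV[0][0]++ -> VV[0]=[2, 3, 1]
Event 5: SEND 0->2: VV[0][0]++ -> VV[0]=[3, 3, 1], msg_vec=[3, 3, 1]; VV[2]=max(VV[2],msg_vec) then VV[2][2]++ -> VV[2]=[3, 3, 2]
Event 1 stamp: [1, 0, 0]
Event 3 stamp: [0, 0, 1]
[1, 0, 0] <= [0, 0, 1]? False
[0, 0, 1] <= [1, 0, 0]? False
Relation: concurrent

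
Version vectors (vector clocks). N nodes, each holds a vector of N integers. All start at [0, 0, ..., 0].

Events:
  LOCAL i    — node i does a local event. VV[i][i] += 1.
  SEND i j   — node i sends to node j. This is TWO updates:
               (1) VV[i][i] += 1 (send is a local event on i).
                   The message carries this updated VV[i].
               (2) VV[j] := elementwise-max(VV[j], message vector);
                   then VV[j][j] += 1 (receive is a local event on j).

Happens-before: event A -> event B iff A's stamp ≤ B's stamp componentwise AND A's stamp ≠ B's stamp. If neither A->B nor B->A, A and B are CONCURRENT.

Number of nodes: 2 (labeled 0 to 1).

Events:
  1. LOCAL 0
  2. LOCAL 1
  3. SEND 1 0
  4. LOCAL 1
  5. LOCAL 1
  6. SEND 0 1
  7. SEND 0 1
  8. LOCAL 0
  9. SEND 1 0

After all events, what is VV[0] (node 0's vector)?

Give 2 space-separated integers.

Answer: 6 7

Derivation:
Initial: VV[0]=[0, 0]
Initial: VV[1]=[0, 0]
Event 1: LOCAL 0: VV[0][0]++ -> VV[0]=[1, 0]
Event 2: LOCAL 1: VV[1][1]++ -> VV[1]=[0, 1]
Event 3: SEND 1->0: VV[1][1]++ -> VV[1]=[0, 2], msg_vec=[0, 2]; VV[0]=max(VV[0],msg_vec) then VV[0][0]++ -> VV[0]=[2, 2]
Event 4: LOCAL 1: VV[1][1]++ -> VV[1]=[0, 3]
Event 5: LOCAL 1: VV[1][1]++ -> VV[1]=[0, 4]
Event 6: SEND 0->1: VV[0][0]++ -> VV[0]=[3, 2], msg_vec=[3, 2]; VV[1]=max(VV[1],msg_vec) then VV[1][1]++ -> VV[1]=[3, 5]
Event 7: SEND 0->1: VV[0][0]++ -> VV[0]=[4, 2], msg_vec=[4, 2]; VV[1]=max(VV[1],msg_vec) then VV[1][1]++ -> VV[1]=[4, 6]
Event 8: LOCAL 0: VV[0][0]++ -> VV[0]=[5, 2]
Event 9: SEND 1->0: VV[1][1]++ -> VV[1]=[4, 7], msg_vec=[4, 7]; VV[0]=max(VV[0],msg_vec) then VV[0][0]++ -> VV[0]=[6, 7]
Final vectors: VV[0]=[6, 7]; VV[1]=[4, 7]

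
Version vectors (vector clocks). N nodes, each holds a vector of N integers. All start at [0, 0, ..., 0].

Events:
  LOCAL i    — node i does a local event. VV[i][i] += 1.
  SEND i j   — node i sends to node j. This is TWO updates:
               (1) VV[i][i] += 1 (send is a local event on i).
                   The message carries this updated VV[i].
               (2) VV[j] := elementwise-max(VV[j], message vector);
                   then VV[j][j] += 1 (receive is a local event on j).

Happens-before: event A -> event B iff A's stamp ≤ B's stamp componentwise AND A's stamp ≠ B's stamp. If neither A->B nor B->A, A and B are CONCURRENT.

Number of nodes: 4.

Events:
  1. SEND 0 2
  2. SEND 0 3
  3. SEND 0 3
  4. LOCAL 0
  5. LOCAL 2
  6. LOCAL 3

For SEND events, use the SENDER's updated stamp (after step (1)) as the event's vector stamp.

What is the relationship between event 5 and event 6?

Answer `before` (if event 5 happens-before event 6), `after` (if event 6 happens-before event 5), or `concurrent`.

Initial: VV[0]=[0, 0, 0, 0]
Initial: VV[1]=[0, 0, 0, 0]
Initial: VV[2]=[0, 0, 0, 0]
Initial: VV[3]=[0, 0, 0, 0]
Event 1: SEND 0->2: VV[0][0]++ -> VV[0]=[1, 0, 0, 0], msg_vec=[1, 0, 0, 0]; VV[2]=max(VV[2],msg_vec) then VV[2][2]++ -> VV[2]=[1, 0, 1, 0]
Event 2: SEND 0->3: VV[0][0]++ -> VV[0]=[2, 0, 0, 0], msg_vec=[2, 0, 0, 0]; VV[3]=max(VV[3],msg_vec) then VV[3][3]++ -> VV[3]=[2, 0, 0, 1]
Event 3: SEND 0->3: VV[0][0]++ -> VV[0]=[3, 0, 0, 0], msg_vec=[3, 0, 0, 0]; VV[3]=max(VV[3],msg_vec) then VV[3][3]++ -> VV[3]=[3, 0, 0, 2]
Event 4: LOCAL 0: VV[0][0]++ -> VV[0]=[4, 0, 0, 0]
Event 5: LOCAL 2: VV[2][2]++ -> VV[2]=[1, 0, 2, 0]
Event 6: LOCAL 3: VV[3][3]++ -> VV[3]=[3, 0, 0, 3]
Event 5 stamp: [1, 0, 2, 0]
Event 6 stamp: [3, 0, 0, 3]
[1, 0, 2, 0] <= [3, 0, 0, 3]? False
[3, 0, 0, 3] <= [1, 0, 2, 0]? False
Relation: concurrent

Answer: concurrent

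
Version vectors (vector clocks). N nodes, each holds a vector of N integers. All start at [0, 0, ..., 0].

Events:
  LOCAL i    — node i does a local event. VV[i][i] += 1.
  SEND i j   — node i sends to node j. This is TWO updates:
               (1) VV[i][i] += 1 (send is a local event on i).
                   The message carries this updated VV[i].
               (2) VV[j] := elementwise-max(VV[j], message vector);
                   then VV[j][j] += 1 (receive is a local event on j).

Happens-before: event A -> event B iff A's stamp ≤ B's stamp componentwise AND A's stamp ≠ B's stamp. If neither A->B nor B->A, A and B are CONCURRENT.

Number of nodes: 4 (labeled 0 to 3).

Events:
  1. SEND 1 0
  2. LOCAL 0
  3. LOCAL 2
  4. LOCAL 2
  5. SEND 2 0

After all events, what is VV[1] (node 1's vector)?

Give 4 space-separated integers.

Answer: 0 1 0 0

Derivation:
Initial: VV[0]=[0, 0, 0, 0]
Initial: VV[1]=[0, 0, 0, 0]
Initial: VV[2]=[0, 0, 0, 0]
Initial: VV[3]=[0, 0, 0, 0]
Event 1: SEND 1->0: VV[1][1]++ -> VV[1]=[0, 1, 0, 0], msg_vec=[0, 1, 0, 0]; VV[0]=max(VV[0],msg_vec) then VV[0][0]++ -> VV[0]=[1, 1, 0, 0]
Event 2: LOCAL 0: VV[0][0]++ -> VV[0]=[2, 1, 0, 0]
Event 3: LOCAL 2: VV[2][2]++ -> VV[2]=[0, 0, 1, 0]
Event 4: LOCAL 2: VV[2][2]++ -> VV[2]=[0, 0, 2, 0]
Event 5: SEND 2->0: VV[2][2]++ -> VV[2]=[0, 0, 3, 0], msg_vec=[0, 0, 3, 0]; VV[0]=max(VV[0],msg_vec) then VV[0][0]++ -> VV[0]=[3, 1, 3, 0]
Final vectors: VV[0]=[3, 1, 3, 0]; VV[1]=[0, 1, 0, 0]; VV[2]=[0, 0, 3, 0]; VV[3]=[0, 0, 0, 0]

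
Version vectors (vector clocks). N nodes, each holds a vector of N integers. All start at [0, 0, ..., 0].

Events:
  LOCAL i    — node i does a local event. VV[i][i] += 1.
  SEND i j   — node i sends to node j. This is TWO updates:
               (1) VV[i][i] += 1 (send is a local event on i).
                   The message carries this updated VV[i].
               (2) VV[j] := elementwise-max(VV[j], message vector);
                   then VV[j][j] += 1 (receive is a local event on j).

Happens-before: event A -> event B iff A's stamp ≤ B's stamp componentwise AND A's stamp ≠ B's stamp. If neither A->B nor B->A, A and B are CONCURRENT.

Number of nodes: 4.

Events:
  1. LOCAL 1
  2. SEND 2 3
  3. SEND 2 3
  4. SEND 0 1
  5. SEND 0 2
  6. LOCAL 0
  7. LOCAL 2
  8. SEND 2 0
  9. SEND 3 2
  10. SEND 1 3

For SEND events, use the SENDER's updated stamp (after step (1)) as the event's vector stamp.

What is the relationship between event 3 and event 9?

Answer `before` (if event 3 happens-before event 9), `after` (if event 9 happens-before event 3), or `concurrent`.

Answer: before

Derivation:
Initial: VV[0]=[0, 0, 0, 0]
Initial: VV[1]=[0, 0, 0, 0]
Initial: VV[2]=[0, 0, 0, 0]
Initial: VV[3]=[0, 0, 0, 0]
Event 1: LOCAL 1: VV[1][1]++ -> VV[1]=[0, 1, 0, 0]
Event 2: SEND 2->3: VV[2][2]++ -> VV[2]=[0, 0, 1, 0], msg_vec=[0, 0, 1, 0]; VV[3]=max(VV[3],msg_vec) then VV[3][3]++ -> VV[3]=[0, 0, 1, 1]
Event 3: SEND 2->3: VV[2][2]++ -> VV[2]=[0, 0, 2, 0], msg_vec=[0, 0, 2, 0]; VV[3]=max(VV[3],msg_vec) then VV[3][3]++ -> VV[3]=[0, 0, 2, 2]
Event 4: SEND 0->1: VV[0][0]++ -> VV[0]=[1, 0, 0, 0], msg_vec=[1, 0, 0, 0]; VV[1]=max(VV[1],msg_vec) then VV[1][1]++ -> VV[1]=[1, 2, 0, 0]
Event 5: SEND 0->2: VV[0][0]++ -> VV[0]=[2, 0, 0, 0], msg_vec=[2, 0, 0, 0]; VV[2]=max(VV[2],msg_vec) then VV[2][2]++ -> VV[2]=[2, 0, 3, 0]
Event 6: LOCAL 0: VV[0][0]++ -> VV[0]=[3, 0, 0, 0]
Event 7: LOCAL 2: VV[2][2]++ -> VV[2]=[2, 0, 4, 0]
Event 8: SEND 2->0: VV[2][2]++ -> VV[2]=[2, 0, 5, 0], msg_vec=[2, 0, 5, 0]; VV[0]=max(VV[0],msg_vec) then VV[0][0]++ -> VV[0]=[4, 0, 5, 0]
Event 9: SEND 3->2: VV[3][3]++ -> VV[3]=[0, 0, 2, 3], msg_vec=[0, 0, 2, 3]; VV[2]=max(VV[2],msg_vec) then VV[2][2]++ -> VV[2]=[2, 0, 6, 3]
Event 10: SEND 1->3: VV[1][1]++ -> VV[1]=[1, 3, 0, 0], msg_vec=[1, 3, 0, 0]; VV[3]=max(VV[3],msg_vec) then VV[3][3]++ -> VV[3]=[1, 3, 2, 4]
Event 3 stamp: [0, 0, 2, 0]
Event 9 stamp: [0, 0, 2, 3]
[0, 0, 2, 0] <= [0, 0, 2, 3]? True
[0, 0, 2, 3] <= [0, 0, 2, 0]? False
Relation: before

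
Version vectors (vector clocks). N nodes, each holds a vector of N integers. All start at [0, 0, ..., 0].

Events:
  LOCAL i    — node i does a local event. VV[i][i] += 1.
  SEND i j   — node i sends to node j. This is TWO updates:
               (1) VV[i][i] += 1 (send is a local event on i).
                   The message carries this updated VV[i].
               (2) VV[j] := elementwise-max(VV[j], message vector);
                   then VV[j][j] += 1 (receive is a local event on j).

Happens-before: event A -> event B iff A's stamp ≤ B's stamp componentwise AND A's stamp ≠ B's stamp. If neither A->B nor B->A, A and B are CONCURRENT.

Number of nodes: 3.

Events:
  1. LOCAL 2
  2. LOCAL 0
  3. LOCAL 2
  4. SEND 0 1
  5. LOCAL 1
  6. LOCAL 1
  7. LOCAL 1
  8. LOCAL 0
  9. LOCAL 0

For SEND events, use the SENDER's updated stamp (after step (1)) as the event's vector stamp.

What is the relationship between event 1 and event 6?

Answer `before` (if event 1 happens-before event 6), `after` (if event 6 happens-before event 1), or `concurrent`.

Initial: VV[0]=[0, 0, 0]
Initial: VV[1]=[0, 0, 0]
Initial: VV[2]=[0, 0, 0]
Event 1: LOCAL 2: VV[2][2]++ -> VV[2]=[0, 0, 1]
Event 2: LOCAL 0: VV[0][0]++ -> VV[0]=[1, 0, 0]
Event 3: LOCAL 2: VV[2][2]++ -> VV[2]=[0, 0, 2]
Event 4: SEND 0->1: VV[0][0]++ -> VV[0]=[2, 0, 0], msg_vec=[2, 0, 0]; VV[1]=max(VV[1],msg_vec) then VV[1][1]++ -> VV[1]=[2, 1, 0]
Event 5: LOCAL 1: VV[1][1]++ -> VV[1]=[2, 2, 0]
Event 6: LOCAL 1: VV[1][1]++ -> VV[1]=[2, 3, 0]
Event 7: LOCAL 1: VV[1][1]++ -> VV[1]=[2, 4, 0]
Event 8: LOCAL 0: VV[0][0]++ -> VV[0]=[3, 0, 0]
Event 9: LOCAL 0: VV[0][0]++ -> VV[0]=[4, 0, 0]
Event 1 stamp: [0, 0, 1]
Event 6 stamp: [2, 3, 0]
[0, 0, 1] <= [2, 3, 0]? False
[2, 3, 0] <= [0, 0, 1]? False
Relation: concurrent

Answer: concurrent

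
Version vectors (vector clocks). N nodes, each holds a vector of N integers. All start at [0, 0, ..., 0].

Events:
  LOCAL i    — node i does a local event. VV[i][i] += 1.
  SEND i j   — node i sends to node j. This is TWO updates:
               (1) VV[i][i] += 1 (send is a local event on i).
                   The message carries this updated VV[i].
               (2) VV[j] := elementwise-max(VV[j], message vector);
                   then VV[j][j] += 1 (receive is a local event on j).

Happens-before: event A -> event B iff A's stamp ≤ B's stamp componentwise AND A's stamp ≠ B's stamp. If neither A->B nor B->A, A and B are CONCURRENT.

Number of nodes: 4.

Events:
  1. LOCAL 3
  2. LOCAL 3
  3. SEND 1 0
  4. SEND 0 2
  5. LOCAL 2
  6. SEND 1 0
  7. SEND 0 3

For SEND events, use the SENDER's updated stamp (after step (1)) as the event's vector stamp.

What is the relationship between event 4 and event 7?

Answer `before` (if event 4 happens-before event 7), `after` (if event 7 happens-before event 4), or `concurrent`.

Answer: before

Derivation:
Initial: VV[0]=[0, 0, 0, 0]
Initial: VV[1]=[0, 0, 0, 0]
Initial: VV[2]=[0, 0, 0, 0]
Initial: VV[3]=[0, 0, 0, 0]
Event 1: LOCAL 3: VV[3][3]++ -> VV[3]=[0, 0, 0, 1]
Event 2: LOCAL 3: VV[3][3]++ -> VV[3]=[0, 0, 0, 2]
Event 3: SEND 1->0: VV[1][1]++ -> VV[1]=[0, 1, 0, 0], msg_vec=[0, 1, 0, 0]; VV[0]=max(VV[0],msg_vec) then VV[0][0]++ -> VV[0]=[1, 1, 0, 0]
Event 4: SEND 0->2: VV[0][0]++ -> VV[0]=[2, 1, 0, 0], msg_vec=[2, 1, 0, 0]; VV[2]=max(VV[2],msg_vec) then VV[2][2]++ -> VV[2]=[2, 1, 1, 0]
Event 5: LOCAL 2: VV[2][2]++ -> VV[2]=[2, 1, 2, 0]
Event 6: SEND 1->0: VV[1][1]++ -> VV[1]=[0, 2, 0, 0], msg_vec=[0, 2, 0, 0]; VV[0]=max(VV[0],msg_vec) then VV[0][0]++ -> VV[0]=[3, 2, 0, 0]
Event 7: SEND 0->3: VV[0][0]++ -> VV[0]=[4, 2, 0, 0], msg_vec=[4, 2, 0, 0]; VV[3]=max(VV[3],msg_vec) then VV[3][3]++ -> VV[3]=[4, 2, 0, 3]
Event 4 stamp: [2, 1, 0, 0]
Event 7 stamp: [4, 2, 0, 0]
[2, 1, 0, 0] <= [4, 2, 0, 0]? True
[4, 2, 0, 0] <= [2, 1, 0, 0]? False
Relation: before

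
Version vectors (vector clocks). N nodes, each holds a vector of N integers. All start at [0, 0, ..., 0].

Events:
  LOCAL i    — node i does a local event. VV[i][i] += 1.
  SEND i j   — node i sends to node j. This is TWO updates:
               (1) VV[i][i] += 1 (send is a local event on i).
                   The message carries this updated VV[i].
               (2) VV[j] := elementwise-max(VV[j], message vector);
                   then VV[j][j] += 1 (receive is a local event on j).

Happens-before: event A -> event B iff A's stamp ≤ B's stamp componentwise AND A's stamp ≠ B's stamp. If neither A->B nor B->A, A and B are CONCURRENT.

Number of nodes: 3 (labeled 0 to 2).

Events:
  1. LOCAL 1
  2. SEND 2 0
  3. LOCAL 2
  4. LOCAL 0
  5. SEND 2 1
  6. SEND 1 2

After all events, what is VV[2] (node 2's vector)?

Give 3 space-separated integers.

Initial: VV[0]=[0, 0, 0]
Initial: VV[1]=[0, 0, 0]
Initial: VV[2]=[0, 0, 0]
Event 1: LOCAL 1: VV[1][1]++ -> VV[1]=[0, 1, 0]
Event 2: SEND 2->0: VV[2][2]++ -> VV[2]=[0, 0, 1], msg_vec=[0, 0, 1]; VV[0]=max(VV[0],msg_vec) then VV[0][0]++ -> VV[0]=[1, 0, 1]
Event 3: LOCAL 2: VV[2][2]++ -> VV[2]=[0, 0, 2]
Event 4: LOCAL 0: VV[0][0]++ -> VV[0]=[2, 0, 1]
Event 5: SEND 2->1: VV[2][2]++ -> VV[2]=[0, 0, 3], msg_vec=[0, 0, 3]; VV[1]=max(VV[1],msg_vec) then VV[1][1]++ -> VV[1]=[0, 2, 3]
Event 6: SEND 1->2: VV[1][1]++ -> VV[1]=[0, 3, 3], msg_vec=[0, 3, 3]; VV[2]=max(VV[2],msg_vec) then VV[2][2]++ -> VV[2]=[0, 3, 4]
Final vectors: VV[0]=[2, 0, 1]; VV[1]=[0, 3, 3]; VV[2]=[0, 3, 4]

Answer: 0 3 4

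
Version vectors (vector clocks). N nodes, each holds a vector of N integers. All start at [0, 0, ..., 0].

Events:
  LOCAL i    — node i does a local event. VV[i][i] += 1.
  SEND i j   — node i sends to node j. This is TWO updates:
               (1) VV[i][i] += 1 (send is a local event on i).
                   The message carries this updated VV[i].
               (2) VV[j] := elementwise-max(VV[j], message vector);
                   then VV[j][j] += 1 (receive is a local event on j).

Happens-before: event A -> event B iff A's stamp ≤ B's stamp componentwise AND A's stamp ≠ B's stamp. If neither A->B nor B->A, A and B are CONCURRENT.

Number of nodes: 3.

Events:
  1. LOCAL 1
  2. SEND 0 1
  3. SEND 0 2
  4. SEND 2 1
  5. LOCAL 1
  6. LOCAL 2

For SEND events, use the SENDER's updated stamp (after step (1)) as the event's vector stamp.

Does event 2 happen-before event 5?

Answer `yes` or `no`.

Answer: yes

Derivation:
Initial: VV[0]=[0, 0, 0]
Initial: VV[1]=[0, 0, 0]
Initial: VV[2]=[0, 0, 0]
Event 1: LOCAL 1: VV[1][1]++ -> VV[1]=[0, 1, 0]
Event 2: SEND 0->1: VV[0][0]++ -> VV[0]=[1, 0, 0], msg_vec=[1, 0, 0]; VV[1]=max(VV[1],msg_vec) then VV[1][1]++ -> VV[1]=[1, 2, 0]
Event 3: SEND 0->2: VV[0][0]++ -> VV[0]=[2, 0, 0], msg_vec=[2, 0, 0]; VV[2]=max(VV[2],msg_vec) then VV[2][2]++ -> VV[2]=[2, 0, 1]
Event 4: SEND 2->1: VV[2][2]++ -> VV[2]=[2, 0, 2], msg_vec=[2, 0, 2]; VV[1]=max(VV[1],msg_vec) then VV[1][1]++ -> VV[1]=[2, 3, 2]
Event 5: LOCAL 1: VV[1][1]++ -> VV[1]=[2, 4, 2]
Event 6: LOCAL 2: VV[2][2]++ -> VV[2]=[2, 0, 3]
Event 2 stamp: [1, 0, 0]
Event 5 stamp: [2, 4, 2]
[1, 0, 0] <= [2, 4, 2]? True. Equal? False. Happens-before: True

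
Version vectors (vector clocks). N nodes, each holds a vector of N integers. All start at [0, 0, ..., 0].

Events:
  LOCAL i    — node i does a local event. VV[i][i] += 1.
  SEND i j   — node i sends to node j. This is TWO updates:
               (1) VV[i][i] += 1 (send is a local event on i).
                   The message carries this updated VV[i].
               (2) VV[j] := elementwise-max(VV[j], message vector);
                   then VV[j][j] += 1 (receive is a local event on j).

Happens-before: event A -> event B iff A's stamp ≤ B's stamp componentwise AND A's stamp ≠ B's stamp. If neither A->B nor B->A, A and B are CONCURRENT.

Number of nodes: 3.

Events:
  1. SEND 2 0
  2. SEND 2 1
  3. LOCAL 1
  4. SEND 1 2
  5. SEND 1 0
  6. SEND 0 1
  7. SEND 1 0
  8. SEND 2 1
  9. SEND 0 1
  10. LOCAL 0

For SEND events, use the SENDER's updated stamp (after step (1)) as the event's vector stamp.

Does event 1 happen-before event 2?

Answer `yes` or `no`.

Initial: VV[0]=[0, 0, 0]
Initial: VV[1]=[0, 0, 0]
Initial: VV[2]=[0, 0, 0]
Event 1: SEND 2->0: VV[2][2]++ -> VV[2]=[0, 0, 1], msg_vec=[0, 0, 1]; VV[0]=max(VV[0],msg_vec) then VV[0][0]++ -> VV[0]=[1, 0, 1]
Event 2: SEND 2->1: VV[2][2]++ -> VV[2]=[0, 0, 2], msg_vec=[0, 0, 2]; VV[1]=max(VV[1],msg_vec) then VV[1][1]++ -> VV[1]=[0, 1, 2]
Event 3: LOCAL 1: VV[1][1]++ -> VV[1]=[0, 2, 2]
Event 4: SEND 1->2: VV[1][1]++ -> VV[1]=[0, 3, 2], msg_vec=[0, 3, 2]; VV[2]=max(VV[2],msg_vec) then VV[2][2]++ -> VV[2]=[0, 3, 3]
Event 5: SEND 1->0: VV[1][1]++ -> VV[1]=[0, 4, 2], msg_vec=[0, 4, 2]; VV[0]=max(VV[0],msg_vec) then VV[0][0]++ -> VV[0]=[2, 4, 2]
Event 6: SEND 0->1: VV[0][0]++ -> VV[0]=[3, 4, 2], msg_vec=[3, 4, 2]; VV[1]=max(VV[1],msg_vec) then VV[1][1]++ -> VV[1]=[3, 5, 2]
Event 7: SEND 1->0: VV[1][1]++ -> VV[1]=[3, 6, 2], msg_vec=[3, 6, 2]; VV[0]=max(VV[0],msg_vec) then VV[0][0]++ -> VV[0]=[4, 6, 2]
Event 8: SEND 2->1: VV[2][2]++ -> VV[2]=[0, 3, 4], msg_vec=[0, 3, 4]; VV[1]=max(VV[1],msg_vec) then VV[1][1]++ -> VV[1]=[3, 7, 4]
Event 9: SEND 0->1: VV[0][0]++ -> VV[0]=[5, 6, 2], msg_vec=[5, 6, 2]; VV[1]=max(VV[1],msg_vec) then VV[1][1]++ -> VV[1]=[5, 8, 4]
Event 10: LOCAL 0: VV[0][0]++ -> VV[0]=[6, 6, 2]
Event 1 stamp: [0, 0, 1]
Event 2 stamp: [0, 0, 2]
[0, 0, 1] <= [0, 0, 2]? True. Equal? False. Happens-before: True

Answer: yes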